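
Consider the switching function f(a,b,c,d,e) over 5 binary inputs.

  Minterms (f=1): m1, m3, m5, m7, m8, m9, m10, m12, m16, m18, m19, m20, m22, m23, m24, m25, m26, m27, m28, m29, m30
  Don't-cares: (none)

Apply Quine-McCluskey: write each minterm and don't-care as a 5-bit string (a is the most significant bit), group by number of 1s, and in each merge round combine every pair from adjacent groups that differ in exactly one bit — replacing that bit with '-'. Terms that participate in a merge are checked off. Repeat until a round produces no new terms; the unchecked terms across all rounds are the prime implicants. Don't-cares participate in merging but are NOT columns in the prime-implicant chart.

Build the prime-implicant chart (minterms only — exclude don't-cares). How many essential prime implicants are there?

Round 0: 00001✓ 00011✓ 00101✓ 00111✓ 01000✓ 01001✓ 01010✓ 01100✓ 10000✓ 10010✓ 10011✓ 10100✓ 10110✓ 10111✓ 11000✓ 11001✓ 11010✓ 11011✓ 11100✓ 11101✓ 11110✓
Round 1: -0011✓ -0111✓ -1000✓ -1001✓ -1010✓ -1100✓ 0-001 00-01✓ 00-11✓ 000-1✓ 001-1✓ 01-00✓ 010-0✓ 0100-✓ 1-000✓ 1-010✓ 1-011✓ 1-100✓ 1-110✓ 10-00✓ 10-10✓ 10-11✓ 100-0✓ 1001-✓ 101-0✓ 1011-✓ 11-00✓ 11-01✓ 11-10✓ 110-0✓ 110-1✓ 1100-✓ 1101-✓ 111-0✓ 1110-✓
Round 2: -0-11 -1-00 -10-0 -100- 00--1 1--00✓ 1--10✓ 1-0-0✓ 1-01- 1-1-0✓ 10--0✓ 10-1- 11--0✓ 11-0- 110--
Round 3: 1---0
PIs = {-0-11, -1-00, -10-0, -100-, 0-001, 00--1, 1---0, 1-01-, 10-1-, 11-0-, 110--}
Coverage chart:
  m1: 0-001,00--1
  m3: -0-11,00--1
  m5: 00--1 ←essential
  m7: -0-11,00--1
  m8: -1-00,-10-0,-100-
  m9: -100-,0-001
  m10: -10-0 ←essential
  m12: -1-00 ←essential
  m16: 1---0 ←essential
  m18: 1---0,1-01-,10-1-
  m19: -0-11,1-01-,10-1-
  m20: 1---0 ←essential
  m22: 1---0,10-1-
  m23: -0-11,10-1-
  m24: -1-00,-10-0,-100-,1---0,11-0-,110--
  m25: -100-,11-0-,110--
  m26: -10-0,1---0,1-01-,110--
  m27: 1-01-,110--
  m28: -1-00,1---0,11-0-
  m29: 11-0- ←essential
  m30: 1---0 ←essential
Essential: -1-00, -10-0, 00--1, 1---0, 11-0-

5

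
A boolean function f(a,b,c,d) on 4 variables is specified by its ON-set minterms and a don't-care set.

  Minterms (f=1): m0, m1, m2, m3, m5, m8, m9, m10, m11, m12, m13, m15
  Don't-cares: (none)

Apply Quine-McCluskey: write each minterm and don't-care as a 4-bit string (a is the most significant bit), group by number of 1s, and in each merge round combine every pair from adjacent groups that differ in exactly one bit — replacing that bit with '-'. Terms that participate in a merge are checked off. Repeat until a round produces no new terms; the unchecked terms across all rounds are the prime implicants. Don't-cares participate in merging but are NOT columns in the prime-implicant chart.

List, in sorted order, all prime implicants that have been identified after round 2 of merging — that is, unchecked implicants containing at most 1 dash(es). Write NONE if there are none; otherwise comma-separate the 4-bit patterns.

Round 0: 0000✓ 0001✓ 0010✓ 0011✓ 0101✓ 1000✓ 1001✓ 1010✓ 1011✓ 1100✓ 1101✓ 1111✓
Round 1: -000✓ -001✓ -010✓ -011✓ -101✓ 0-01✓ 00-0✓ 00-1✓ 000-✓ 001-✓ 1-00✓ 1-01✓ 1-11✓ 10-0✓ 10-1✓ 100-✓ 101-✓ 11-1✓ 110-✓
Round 2: --01 -0-0✓ -0-1✓ -00-✓ -01-✓ 00--✓ 1--1 1-0- 10--✓
Round 3: -0--
PIs = {--01, -0--, 1--1, 1-0-}

NONE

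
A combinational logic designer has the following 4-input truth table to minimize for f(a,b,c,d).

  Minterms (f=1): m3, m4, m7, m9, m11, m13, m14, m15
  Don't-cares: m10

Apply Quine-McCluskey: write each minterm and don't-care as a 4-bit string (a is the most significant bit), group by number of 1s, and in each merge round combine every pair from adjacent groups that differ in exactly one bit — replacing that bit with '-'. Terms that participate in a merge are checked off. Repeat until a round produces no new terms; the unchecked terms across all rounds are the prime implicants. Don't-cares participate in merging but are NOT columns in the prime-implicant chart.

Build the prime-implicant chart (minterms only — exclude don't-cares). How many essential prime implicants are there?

[col 0] 0011*, 0100, 0111*, 1001*, 1010*, 1011*, 1101*, 1110*, 1111*
[col 1] -011*, -111*, 0-11*, 1-01*, 1-10*, 1-11*, 10-1*, 101-*, 11-1*, 111-*
[col 2] --11, 1--1, 1-1-
Prime implicants: --11, 0100, 1--1, 1-1-
PI chart (minterm → PIs covering it):
  3 | --11  (sole → essential)
  4 | 0100  (sole → essential)
  7 | --11  (sole → essential)
  9 | 1--1  (sole → essential)
  11 | --11,1--1,1-1-
  13 | 1--1  (sole → essential)
  14 | 1-1-  (sole → essential)
  15 | --11,1--1,1-1-
Essential prime implicants: --11, 0100, 1--1, 1-1-

4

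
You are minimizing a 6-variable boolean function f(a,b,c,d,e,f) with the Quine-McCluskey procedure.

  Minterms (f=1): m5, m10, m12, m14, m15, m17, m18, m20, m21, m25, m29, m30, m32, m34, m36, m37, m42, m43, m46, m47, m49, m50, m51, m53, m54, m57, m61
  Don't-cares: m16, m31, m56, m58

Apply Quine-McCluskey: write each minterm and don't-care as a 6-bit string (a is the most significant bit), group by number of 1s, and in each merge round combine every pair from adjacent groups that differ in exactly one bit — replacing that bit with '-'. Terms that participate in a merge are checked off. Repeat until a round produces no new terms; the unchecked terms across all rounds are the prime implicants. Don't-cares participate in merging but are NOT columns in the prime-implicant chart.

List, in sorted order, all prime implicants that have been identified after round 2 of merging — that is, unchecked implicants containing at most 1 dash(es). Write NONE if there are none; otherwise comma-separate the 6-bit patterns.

[col 0] 000101*, 001010*, 001100*, 001110*, 001111*, 010000*, 010001*, 010010*, 010100*, 010101*, 011001*, 011101*, 011110*, 011111*, 100000*, 100010*, 100100*, 100101*, 101010*, 101011*, 101110*, 101111*, 110001*, 110010*, 110011*, 110101*, 110110*, 111000*, 111001*, 111010*, 111101*
[col 1] -00101*, -01010*, -01110*, -01111*, -10001*, -10010, -10101*, -11001*, -11101*, 0-0101*, 0-1110*, 0-1111*, 001-10*, 0011-0, 00111-*, 01-001*, 01-101*, 010-00*, 010-01*, 0100-0, 01000-*, 01010-*, 011-01*, 0111-1, 01111-*, 1-0010*, 1-0101*, 1-1010*, 10-010*, 100-00, 1000-0, 10010-, 101-10*, 101-11*, 10101-*, 10111-*, 11-001*, 11-010*, 11-101*, 110-01*, 110-10, 1100-1, 11001-, 111-01*, 1110-0, 11100-
[col 2] --0101, -01-10, -0111-, -1-001*, -1-101*, -10-01*, -11-01*, 0-111-, 01--01*, 010-0-, 1--010, 101-1-, 11--01*
[col 3] -1--01
Prime implicants: --0101, -01-10, -0111-, -1--01, -10010, 0-111-, 0011-0, 010-0-, 0100-0, 0111-1, 1--010, 100-00, 1000-0, 10010-, 101-1-, 110-10, 1100-1, 11001-, 1110-0, 11100-

-10010, 0011-0, 0100-0, 0111-1, 100-00, 1000-0, 10010-, 110-10, 1100-1, 11001-, 1110-0, 11100-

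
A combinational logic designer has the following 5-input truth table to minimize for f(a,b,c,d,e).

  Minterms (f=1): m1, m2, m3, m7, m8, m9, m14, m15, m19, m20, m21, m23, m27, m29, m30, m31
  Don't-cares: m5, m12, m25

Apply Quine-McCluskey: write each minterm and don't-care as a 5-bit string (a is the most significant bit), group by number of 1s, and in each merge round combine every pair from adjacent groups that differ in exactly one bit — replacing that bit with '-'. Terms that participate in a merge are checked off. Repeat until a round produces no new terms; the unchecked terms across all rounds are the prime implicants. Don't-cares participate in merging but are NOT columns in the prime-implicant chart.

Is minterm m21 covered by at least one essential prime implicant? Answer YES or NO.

size-2^0 implicants → 00001(✓)  00010(✓)  00011(✓)  00101(✓)  00111(✓)  01000(✓)  01001(✓)  01100(✓)  01110(✓)  01111(✓)  10011(✓)  10100(✓)  10101(✓)  10111(✓)  11001(✓)  11011(✓)  11101(✓)  11110(✓)  11111(✓)
size-2^1 implicants → -0011(✓)  -0101(✓)  -0111(✓)  -1001  -1110(✓)  -1111(✓)  0-001  0-111(✓)  00-01(✓)  00-11(✓)  000-1(✓)  0001-  001-1(✓)  01-00  0100-  011-0  0111-(✓)  1-011(✓)  1-101(✓)  1-111(✓)  10-11(✓)  101-1(✓)  1010-  11-01(✓)  11-11(✓)  110-1(✓)  111-1(✓)  1111-(✓)
size-2^2 implicants → --111  -0-11  -01-1  -111-  00--1  1--11  1-1-1  11--1
Unchecked terms (primes): --111, -0-11, -01-1, -1001, -111-, 0-001, 00--1, 0001-, 01-00, 0100-, 011-0, 1--11, 1-1-1, 1010-, 11--1
Minterm coverage:
  m1 ⊆ 0-001,00--1
  m2 ⊆ 0001- [E]
  m3 ⊆ -0-11,00--1,0001-
  m7 ⊆ --111,-0-11,-01-1,00--1
  m8 ⊆ 01-00,0100-
  m9 ⊆ -1001,0-001,0100-
  m14 ⊆ -111-,011-0
  m15 ⊆ --111,-111-
  m19 ⊆ -0-11,1--11
  m20 ⊆ 1010- [E]
  m21 ⊆ -01-1,1-1-1,1010-
  m23 ⊆ --111,-0-11,-01-1,1--11,1-1-1
  m27 ⊆ 1--11,11--1
  m29 ⊆ 1-1-1,11--1
  m30 ⊆ -111- [E]
  m31 ⊆ --111,-111-,1--11,1-1-1,11--1
E = {-111-, 0001-, 1010-}

YES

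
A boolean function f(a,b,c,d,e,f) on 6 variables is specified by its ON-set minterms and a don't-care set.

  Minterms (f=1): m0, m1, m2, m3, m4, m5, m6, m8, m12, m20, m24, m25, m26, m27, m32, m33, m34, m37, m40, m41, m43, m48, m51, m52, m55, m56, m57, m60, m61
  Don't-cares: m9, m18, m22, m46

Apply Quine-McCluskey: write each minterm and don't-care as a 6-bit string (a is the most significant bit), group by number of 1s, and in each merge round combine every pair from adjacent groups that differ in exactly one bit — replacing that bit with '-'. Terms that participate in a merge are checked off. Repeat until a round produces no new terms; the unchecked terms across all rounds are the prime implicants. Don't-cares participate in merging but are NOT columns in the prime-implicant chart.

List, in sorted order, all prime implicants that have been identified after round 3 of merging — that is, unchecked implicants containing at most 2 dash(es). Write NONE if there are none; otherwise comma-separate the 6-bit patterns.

-00-01, -000-0, -10100, 0-0-10, 0-01-0, 00--00, 000--0, 000-0-, 0000--, 01-010, 0110--, 1--000, 1010-1, 101110, 11--00, 110-11, 111-0-

size-2^0 implicants → 000000(✓)  000001(✓)  000010(✓)  000011(✓)  000100(✓)  000101(✓)  000110(✓)  001000(✓)  001001(✓)  001100(✓)  010010(✓)  010100(✓)  010110(✓)  011000(✓)  011001(✓)  011010(✓)  011011(✓)  100000(✓)  100001(✓)  100010(✓)  100101(✓)  101000(✓)  101001(✓)  101011(✓)  101110  110000(✓)  110011(✓)  110100(✓)  110111(✓)  111000(✓)  111001(✓)  111100(✓)  111101(✓)
size-2^1 implicants → -00000(✓)  -00001(✓)  -00010(✓)  -00101(✓)  -01000(✓)  -01001(✓)  -10100  -11000(✓)  -11001(✓)  0-0010(✓)  0-0100(✓)  0-0110(✓)  0-1000(✓)  0-1001(✓)  00-000(✓)  00-001(✓)  00-100(✓)  000-00(✓)  000-01(✓)  000-10(✓)  0000-0(✓)  0000-1(✓)  00000-(✓)  00001-(✓)  0001-0(✓)  00010-(✓)  001-00(✓)  00100-(✓)  01-010  010-10(✓)  0101-0(✓)  0110-0(✓)  0110-1(✓)  01100-(✓)  01101-(✓)  1-0000(✓)  1-1000(✓)  1-1001(✓)  10-000(✓)  10-001(✓)  100-01(✓)  1000-0(✓)  10000-(✓)  1010-1  10100-(✓)  11-000(✓)  11-100(✓)  110-00(✓)  110-11  111-00(✓)  111-01(✓)  11100-(✓)  11110-(✓)
size-2^2 implicants → --1000(✓)  --1001(✓)  -0-000(✓)  -0-001(✓)  -00-01  -000-0  -0000-(✓)  -0100-(✓)  -1100-(✓)  0-0-10  0-01-0  0-100-(✓)  00--00  00-00-(✓)  000--0  000-0-  0000--  0110--  1--000  1-100-(✓)  10-00-(✓)  11--00  111-0-
size-2^3 implicants → --100-  -0-00-
Unchecked terms (primes): --100-, -0-00-, -00-01, -000-0, -10100, 0-0-10, 0-01-0, 00--00, 000--0, 000-0-, 0000--, 01-010, 0110--, 1--000, 1010-1, 101110, 11--00, 110-11, 111-0-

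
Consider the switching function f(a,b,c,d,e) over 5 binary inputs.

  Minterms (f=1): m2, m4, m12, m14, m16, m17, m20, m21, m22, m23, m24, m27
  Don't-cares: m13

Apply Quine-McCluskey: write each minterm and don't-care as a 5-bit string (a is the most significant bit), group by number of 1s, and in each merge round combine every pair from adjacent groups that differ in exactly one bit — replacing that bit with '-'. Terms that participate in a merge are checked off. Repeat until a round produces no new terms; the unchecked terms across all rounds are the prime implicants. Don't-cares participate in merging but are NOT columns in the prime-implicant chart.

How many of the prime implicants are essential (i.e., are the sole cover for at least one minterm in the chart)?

Round 0: 00010 00100✓ 01100✓ 01101✓ 01110✓ 10000✓ 10001✓ 10100✓ 10101✓ 10110✓ 10111✓ 11000✓ 11011
Round 1: -0100 0-100 011-0 0110- 1-000 10-00✓ 10-01✓ 1000-✓ 101-0✓ 101-1✓ 1010-✓ 1011-✓
Round 2: 10-0- 101--
PIs = {-0100, 0-100, 00010, 011-0, 0110-, 1-000, 10-0-, 101--, 11011}
Coverage chart:
  m2: 00010 ←essential
  m4: -0100,0-100
  m12: 0-100,011-0,0110-
  m14: 011-0 ←essential
  m16: 1-000,10-0-
  m17: 10-0- ←essential
  m20: -0100,10-0-,101--
  m21: 10-0-,101--
  m22: 101-- ←essential
  m23: 101-- ←essential
  m24: 1-000 ←essential
  m27: 11011 ←essential
Essential: 00010, 011-0, 1-000, 10-0-, 101--, 11011

6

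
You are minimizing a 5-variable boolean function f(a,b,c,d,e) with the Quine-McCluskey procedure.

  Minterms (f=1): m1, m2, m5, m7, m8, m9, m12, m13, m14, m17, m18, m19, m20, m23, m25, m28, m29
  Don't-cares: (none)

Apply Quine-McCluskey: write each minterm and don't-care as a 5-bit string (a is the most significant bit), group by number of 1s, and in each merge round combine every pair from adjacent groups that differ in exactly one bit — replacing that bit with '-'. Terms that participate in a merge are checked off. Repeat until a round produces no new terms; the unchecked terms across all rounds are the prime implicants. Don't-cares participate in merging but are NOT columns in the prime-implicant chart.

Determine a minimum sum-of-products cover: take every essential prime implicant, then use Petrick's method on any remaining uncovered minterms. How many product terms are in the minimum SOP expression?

8

[col 0] 00001*, 00010*, 00101*, 00111*, 01000*, 01001*, 01100*, 01101*, 01110*, 10001*, 10010*, 10011*, 10100*, 10111*, 11001*, 11100*, 11101*
[col 1] -0001*, -0010, -0111, -1001*, -1100*, -1101*, 0-001*, 0-101*, 00-01*, 001-1, 01-00*, 01-01*, 0100-*, 011-0, 0110-*, 1-001*, 1-100, 10-11, 100-1, 1001-, 11-01*, 1110-*
[col 2] --001, -1-01, -110-, 0--01, 01-0-
Prime implicants: --001, -0010, -0111, -1-01, -110-, 0--01, 001-1, 01-0-, 011-0, 1-100, 10-11, 100-1, 1001-
PI chart (minterm → PIs covering it):
  1 | --001,0--01
  2 | -0010  (sole → essential)
  5 | 0--01,001-1
  7 | -0111,001-1
  8 | 01-0-  (sole → essential)
  9 | --001,-1-01,0--01,01-0-
  12 | -110-,01-0-,011-0
  13 | -1-01,-110-,0--01,01-0-
  14 | 011-0  (sole → essential)
  17 | --001,100-1
  18 | -0010,1001-
  19 | 10-11,100-1,1001-
  20 | 1-100  (sole → essential)
  23 | -0111,10-11
  25 | --001,-1-01
  28 | -110-,1-100
  29 | -1-01,-110-
Essential prime implicants: -0010, 01-0-, 011-0, 1-100
Petrick residual → --001, -1-01, 001-1, 10-11
Minimum SOP uses 8 PIs: c'd'e + b'c'de' + bd'e + a'b'ce + a'bd' + a'bce' + acd'e' + ab'de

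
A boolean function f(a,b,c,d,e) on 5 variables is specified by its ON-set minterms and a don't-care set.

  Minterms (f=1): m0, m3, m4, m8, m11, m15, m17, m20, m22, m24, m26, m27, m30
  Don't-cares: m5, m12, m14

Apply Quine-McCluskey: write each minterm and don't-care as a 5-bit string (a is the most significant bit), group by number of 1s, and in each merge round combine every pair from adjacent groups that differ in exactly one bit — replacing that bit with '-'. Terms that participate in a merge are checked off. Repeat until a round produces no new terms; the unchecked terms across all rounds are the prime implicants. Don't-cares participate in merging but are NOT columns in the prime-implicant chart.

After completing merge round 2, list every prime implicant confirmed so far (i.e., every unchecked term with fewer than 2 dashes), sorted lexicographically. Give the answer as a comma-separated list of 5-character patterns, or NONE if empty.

-0100, -1000, -1011, -1110, 0-011, 0010-, 01-11, 011-0, 0111-, 1-110, 10001, 101-0, 11-10, 110-0, 1101-

Round 0: 00000✓ 00011✓ 00100✓ 00101✓ 01000✓ 01011✓ 01100✓ 01110✓ 01111✓ 10001 10100✓ 10110✓ 11000✓ 11010✓ 11011✓ 11110✓
Round 1: -0100 -1000 -1011 -1110 0-000✓ 0-011 0-100✓ 00-00✓ 0010- 01-00✓ 01-11 011-0 0111- 1-110 101-0 11-10 110-0 1101-
Round 2: 0--00
PIs = {-0100, -1000, -1011, -1110, 0--00, 0-011, 0010-, 01-11, 011-0, 0111-, 1-110, 10001, 101-0, 11-10, 110-0, 1101-}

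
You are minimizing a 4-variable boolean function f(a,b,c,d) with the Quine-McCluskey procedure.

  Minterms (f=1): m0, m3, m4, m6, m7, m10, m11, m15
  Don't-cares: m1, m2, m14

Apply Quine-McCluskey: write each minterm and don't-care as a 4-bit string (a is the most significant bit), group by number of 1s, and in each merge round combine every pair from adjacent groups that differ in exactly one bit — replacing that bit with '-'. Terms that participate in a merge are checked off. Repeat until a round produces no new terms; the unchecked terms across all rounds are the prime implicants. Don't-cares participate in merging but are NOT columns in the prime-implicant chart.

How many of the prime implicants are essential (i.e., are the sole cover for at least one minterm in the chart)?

[col 0] 0000*, 0001*, 0010*, 0011*, 0100*, 0110*, 0111*, 1010*, 1011*, 1110*, 1111*
[col 1] -010*, -011*, -110*, -111*, 0-00*, 0-10*, 0-11*, 00-0*, 00-1*, 000-*, 001-*, 01-0*, 011-*, 1-10*, 1-11*, 101-*, 111-*
[col 2] --10*, --11*, -01-*, -11-*, 0--0, 0-1-*, 00--, 1-1-*
[col 3] --1-
Prime implicants: --1-, 0--0, 00--
PI chart (minterm → PIs covering it):
  0 | 0--0,00--
  3 | --1-,00--
  4 | 0--0  (sole → essential)
  6 | --1-,0--0
  7 | --1-  (sole → essential)
  10 | --1-  (sole → essential)
  11 | --1-  (sole → essential)
  15 | --1-  (sole → essential)
Essential prime implicants: --1-, 0--0

2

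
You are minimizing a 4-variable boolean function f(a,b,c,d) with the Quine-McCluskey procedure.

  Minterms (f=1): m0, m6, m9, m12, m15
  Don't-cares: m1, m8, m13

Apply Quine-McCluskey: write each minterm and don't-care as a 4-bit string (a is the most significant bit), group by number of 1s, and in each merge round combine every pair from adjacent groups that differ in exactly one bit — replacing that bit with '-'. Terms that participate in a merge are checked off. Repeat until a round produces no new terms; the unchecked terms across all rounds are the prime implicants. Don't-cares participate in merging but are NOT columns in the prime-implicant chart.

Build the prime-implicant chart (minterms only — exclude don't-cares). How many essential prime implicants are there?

Round 0: 0000✓ 0001✓ 0110 1000✓ 1001✓ 1100✓ 1101✓ 1111✓
Round 1: -000✓ -001✓ 000-✓ 1-00✓ 1-01✓ 100-✓ 11-1 110-✓
Round 2: -00- 1-0-
PIs = {-00-, 0110, 1-0-, 11-1}
Coverage chart:
  m0: -00- ←essential
  m6: 0110 ←essential
  m9: -00-,1-0-
  m12: 1-0- ←essential
  m15: 11-1 ←essential
Essential: -00-, 0110, 1-0-, 11-1

4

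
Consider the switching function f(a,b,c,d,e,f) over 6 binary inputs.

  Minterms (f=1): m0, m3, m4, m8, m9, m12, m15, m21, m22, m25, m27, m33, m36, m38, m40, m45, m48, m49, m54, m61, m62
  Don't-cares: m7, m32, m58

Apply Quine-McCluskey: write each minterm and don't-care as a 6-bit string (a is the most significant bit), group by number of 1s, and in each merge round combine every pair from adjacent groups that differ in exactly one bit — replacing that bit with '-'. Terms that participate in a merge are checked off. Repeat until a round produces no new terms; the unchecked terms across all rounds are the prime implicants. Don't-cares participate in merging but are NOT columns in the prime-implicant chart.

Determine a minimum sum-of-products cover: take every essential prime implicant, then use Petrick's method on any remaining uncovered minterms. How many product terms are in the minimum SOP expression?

Round 0: 000000✓ 000011✓ 000100✓ 000111✓ 001000✓ 001001✓ 001100✓ 001111✓ 010101 010110✓ 011001✓ 011011✓ 100000✓ 100001✓ 100100✓ 100110✓ 101000✓ 101101✓ 110000✓ 110001✓ 110110✓ 111010✓ 111101✓ 111110✓
Round 1: -00000✓ -00100✓ -01000✓ -10110 0-1001 00-000✓ 00-100✓ 00-111 000-00✓ 000-11 001-00✓ 00100- 0110-1 1-0000✓ 1-0001✓ 1-0110 1-1101 10-000✓ 100-00✓ 10000-✓ 1001-0 11-110 11000-✓ 111-10
Round 2: -0-000 -00-00 00--00 1-000-
PIs = {-0-000, -00-00, -10110, 0-1001, 00--00, 00-111, 000-11, 00100-, 010101, 0110-1, 1-000-, 1-0110, 1-1101, 1001-0, 11-110, 111-10}
Coverage chart:
  m0: -0-000,-00-00,00--00
  m3: 000-11 ←essential
  m4: -00-00,00--00
  m8: -0-000,00--00,00100-
  m9: 0-1001,00100-
  m12: 00--00 ←essential
  m15: 00-111 ←essential
  m21: 010101 ←essential
  m22: -10110 ←essential
  m25: 0-1001,0110-1
  m27: 0110-1 ←essential
  m33: 1-000- ←essential
  m36: -00-00,1001-0
  m38: 1-0110,1001-0
  m40: -0-000 ←essential
  m45: 1-1101 ←essential
  m48: 1-000- ←essential
  m49: 1-000- ←essential
  m54: -10110,1-0110,11-110
  m61: 1-1101 ←essential
  m62: 11-110,111-10
Essential: -0-000, -10110, 00--00, 00-111, 000-11, 010101, 0110-1, 1-000-, 1-1101
Petrick residual → 0-1001, 1001-0, 11-110
Min cover (12 terms): b'd'e'f' + bc'def' + a'cd'e'f + a'b'e'f' + a'b'def + a'b'c'ef + a'bc'de'f + a'bcd'f + ac'd'e' + acde'f + ab'c'df' + abdef'

12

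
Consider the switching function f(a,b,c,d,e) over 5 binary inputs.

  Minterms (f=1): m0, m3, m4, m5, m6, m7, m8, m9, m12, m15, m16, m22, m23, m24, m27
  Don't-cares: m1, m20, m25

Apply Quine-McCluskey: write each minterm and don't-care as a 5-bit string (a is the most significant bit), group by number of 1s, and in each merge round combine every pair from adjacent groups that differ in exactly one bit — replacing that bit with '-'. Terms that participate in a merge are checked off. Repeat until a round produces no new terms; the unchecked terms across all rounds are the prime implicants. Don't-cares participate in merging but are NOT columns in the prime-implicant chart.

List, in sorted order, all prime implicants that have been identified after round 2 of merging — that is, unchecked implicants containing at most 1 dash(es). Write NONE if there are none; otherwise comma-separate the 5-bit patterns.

0-111, 110-1

[col 0] 00000*, 00001*, 00011*, 00100*, 00101*, 00110*, 00111*, 01000*, 01001*, 01100*, 01111*, 10000*, 10100*, 10110*, 10111*, 11000*, 11001*, 11011*
[col 1] -0000*, -0100*, -0110*, -0111*, -1000*, -1001*, 0-000*, 0-001*, 0-100*, 0-111, 00-00*, 00-01*, 00-11*, 000-1*, 0000-*, 001-0*, 001-1*, 0010-*, 0011-*, 01-00*, 0100-*, 1-000*, 10-00*, 101-0*, 1011-*, 110-1, 1100-*
[col 2] --000, -0-00, -01-0, -011-, -100-, 0--00, 0-00-, 00--1, 00-0-, 001--
Prime implicants: --000, -0-00, -01-0, -011-, -100-, 0--00, 0-00-, 0-111, 00--1, 00-0-, 001--, 110-1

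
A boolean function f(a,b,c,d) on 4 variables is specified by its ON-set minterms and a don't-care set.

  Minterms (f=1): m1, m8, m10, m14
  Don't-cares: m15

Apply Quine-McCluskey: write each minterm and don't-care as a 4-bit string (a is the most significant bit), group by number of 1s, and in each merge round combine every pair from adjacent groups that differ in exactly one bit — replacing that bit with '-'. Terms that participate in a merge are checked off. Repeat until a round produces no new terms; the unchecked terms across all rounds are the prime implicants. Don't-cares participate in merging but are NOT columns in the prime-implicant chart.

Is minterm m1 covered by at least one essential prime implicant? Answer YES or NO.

YES

size-2^0 implicants → 0001  1000(✓)  1010(✓)  1110(✓)  1111(✓)
size-2^1 implicants → 1-10  10-0  111-
Unchecked terms (primes): 0001, 1-10, 10-0, 111-
Minterm coverage:
  m1 ⊆ 0001 [E]
  m8 ⊆ 10-0 [E]
  m10 ⊆ 1-10,10-0
  m14 ⊆ 1-10,111-
E = {0001, 10-0}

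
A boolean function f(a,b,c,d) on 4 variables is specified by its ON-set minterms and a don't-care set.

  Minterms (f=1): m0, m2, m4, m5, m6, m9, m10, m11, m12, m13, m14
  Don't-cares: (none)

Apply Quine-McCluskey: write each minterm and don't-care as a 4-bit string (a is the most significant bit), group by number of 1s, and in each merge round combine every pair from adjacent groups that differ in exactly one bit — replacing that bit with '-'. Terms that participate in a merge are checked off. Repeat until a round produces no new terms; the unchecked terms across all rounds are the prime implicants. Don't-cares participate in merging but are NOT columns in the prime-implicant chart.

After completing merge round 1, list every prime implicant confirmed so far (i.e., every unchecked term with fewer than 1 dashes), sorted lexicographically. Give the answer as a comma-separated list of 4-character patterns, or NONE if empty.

NONE

[col 0] 0000*, 0010*, 0100*, 0101*, 0110*, 1001*, 1010*, 1011*, 1100*, 1101*, 1110*
[col 1] -010*, -100*, -101*, -110*, 0-00*, 0-10*, 00-0*, 01-0*, 010-*, 1-01, 1-10*, 10-1, 101-, 11-0*, 110-*
[col 2] --10, -1-0, -10-, 0--0
Prime implicants: --10, -1-0, -10-, 0--0, 1-01, 10-1, 101-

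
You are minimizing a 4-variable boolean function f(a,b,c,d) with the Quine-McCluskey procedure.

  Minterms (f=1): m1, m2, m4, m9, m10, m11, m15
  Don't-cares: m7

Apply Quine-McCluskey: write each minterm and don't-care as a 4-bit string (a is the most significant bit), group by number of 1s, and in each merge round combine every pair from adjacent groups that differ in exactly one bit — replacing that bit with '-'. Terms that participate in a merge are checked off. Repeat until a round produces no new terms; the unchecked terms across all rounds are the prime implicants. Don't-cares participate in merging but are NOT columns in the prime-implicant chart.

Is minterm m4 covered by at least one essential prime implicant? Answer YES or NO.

size-2^0 implicants → 0001(✓)  0010(✓)  0100  0111(✓)  1001(✓)  1010(✓)  1011(✓)  1111(✓)
size-2^1 implicants → -001  -010  -111  1-11  10-1  101-
Unchecked terms (primes): -001, -010, -111, 0100, 1-11, 10-1, 101-
Minterm coverage:
  m1 ⊆ -001 [E]
  m2 ⊆ -010 [E]
  m4 ⊆ 0100 [E]
  m9 ⊆ -001,10-1
  m10 ⊆ -010,101-
  m11 ⊆ 1-11,10-1,101-
  m15 ⊆ -111,1-11
E = {-001, -010, 0100}

YES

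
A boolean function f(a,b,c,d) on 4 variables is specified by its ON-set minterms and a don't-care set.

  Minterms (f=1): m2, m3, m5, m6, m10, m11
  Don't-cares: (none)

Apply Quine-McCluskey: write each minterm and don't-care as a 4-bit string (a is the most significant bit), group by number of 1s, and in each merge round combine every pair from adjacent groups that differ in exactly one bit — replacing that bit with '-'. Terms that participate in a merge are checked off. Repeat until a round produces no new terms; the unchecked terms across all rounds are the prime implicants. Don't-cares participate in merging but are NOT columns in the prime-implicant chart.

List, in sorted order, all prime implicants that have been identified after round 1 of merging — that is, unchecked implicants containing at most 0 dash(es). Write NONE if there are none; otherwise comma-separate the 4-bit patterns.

0101

[col 0] 0010*, 0011*, 0101, 0110*, 1010*, 1011*
[col 1] -010*, -011*, 0-10, 001-*, 101-*
[col 2] -01-
Prime implicants: -01-, 0-10, 0101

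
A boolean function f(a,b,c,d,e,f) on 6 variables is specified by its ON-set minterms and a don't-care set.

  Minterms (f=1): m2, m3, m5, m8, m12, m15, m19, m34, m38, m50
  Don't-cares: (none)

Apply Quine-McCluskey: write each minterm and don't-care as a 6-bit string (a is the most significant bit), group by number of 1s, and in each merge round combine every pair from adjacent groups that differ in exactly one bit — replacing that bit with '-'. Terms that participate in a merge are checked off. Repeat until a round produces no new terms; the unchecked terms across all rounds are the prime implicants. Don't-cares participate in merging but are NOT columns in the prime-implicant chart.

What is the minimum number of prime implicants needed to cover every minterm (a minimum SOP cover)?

7

Round 0: 000010✓ 000011✓ 000101 001000✓ 001100✓ 001111 010011✓ 100010✓ 100110✓ 110010✓
Round 1: -00010 0-0011 00001- 001-00 1-0010 100-10
PIs = {-00010, 0-0011, 00001-, 000101, 001-00, 001111, 1-0010, 100-10}
Coverage chart:
  m2: -00010,00001-
  m3: 0-0011,00001-
  m5: 000101 ←essential
  m8: 001-00 ←essential
  m12: 001-00 ←essential
  m15: 001111 ←essential
  m19: 0-0011 ←essential
  m34: -00010,1-0010,100-10
  m38: 100-10 ←essential
  m50: 1-0010 ←essential
Essential: 0-0011, 000101, 001-00, 001111, 1-0010, 100-10
Petrick residual → -00010
Min cover (7 terms): b'c'd'ef' + a'c'd'ef + a'b'c'de'f + a'b'ce'f' + a'b'cdef + ac'd'ef' + ab'c'ef'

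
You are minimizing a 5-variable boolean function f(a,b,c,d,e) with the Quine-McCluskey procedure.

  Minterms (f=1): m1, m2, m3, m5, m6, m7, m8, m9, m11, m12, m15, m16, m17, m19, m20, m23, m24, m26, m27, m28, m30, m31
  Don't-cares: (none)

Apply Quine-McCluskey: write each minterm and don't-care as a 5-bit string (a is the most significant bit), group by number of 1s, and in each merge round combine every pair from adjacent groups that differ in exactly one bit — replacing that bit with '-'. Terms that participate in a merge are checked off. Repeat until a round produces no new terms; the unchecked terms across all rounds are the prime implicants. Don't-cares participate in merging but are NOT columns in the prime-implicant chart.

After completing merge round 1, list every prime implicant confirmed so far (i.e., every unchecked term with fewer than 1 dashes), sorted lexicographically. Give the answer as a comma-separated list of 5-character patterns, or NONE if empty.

Round 0: 00001✓ 00010✓ 00011✓ 00101✓ 00110✓ 00111✓ 01000✓ 01001✓ 01011✓ 01100✓ 01111✓ 10000✓ 10001✓ 10011✓ 10100✓ 10111✓ 11000✓ 11010✓ 11011✓ 11100✓ 11110✓ 11111✓
Round 1: -0001✓ -0011✓ -0111✓ -1000✓ -1011✓ -1100✓ -1111✓ 0-001✓ 0-011✓ 0-111✓ 00-01✓ 00-10✓ 00-11✓ 000-1✓ 0001-✓ 001-1✓ 0011-✓ 01-00✓ 01-11✓ 010-1✓ 0100- 1-000✓ 1-011✓ 1-100✓ 1-111✓ 10-00✓ 10-11✓ 100-1✓ 1000- 11-00✓ 11-10✓ 11-11✓ 110-0✓ 1101-✓ 111-0✓ 1111-✓
Round 2: --011✓ --111✓ -0-11✓ -00-1 -1-00 -1-11✓ 0--11✓ 0-0-1 00--1 00-1- 1--00 1--11✓ 11--0 11-1-
Round 3: ---11
PIs = {---11, -00-1, -1-00, 0-0-1, 00--1, 00-1-, 0100-, 1--00, 1000-, 11--0, 11-1-}

NONE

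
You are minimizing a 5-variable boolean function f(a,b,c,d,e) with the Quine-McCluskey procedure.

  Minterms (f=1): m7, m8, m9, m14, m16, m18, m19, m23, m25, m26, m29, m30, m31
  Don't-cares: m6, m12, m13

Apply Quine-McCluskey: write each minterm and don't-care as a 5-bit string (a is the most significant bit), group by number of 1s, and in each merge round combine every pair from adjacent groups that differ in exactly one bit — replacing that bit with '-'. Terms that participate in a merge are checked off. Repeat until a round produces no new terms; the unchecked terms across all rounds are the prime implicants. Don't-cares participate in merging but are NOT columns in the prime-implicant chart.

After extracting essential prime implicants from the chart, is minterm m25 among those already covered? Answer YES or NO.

YES

size-2^0 implicants → 00110(✓)  00111(✓)  01000(✓)  01001(✓)  01100(✓)  01101(✓)  01110(✓)  10000(✓)  10010(✓)  10011(✓)  10111(✓)  11001(✓)  11010(✓)  11101(✓)  11110(✓)  11111(✓)
size-2^1 implicants → -0111  -1001(✓)  -1101(✓)  -1110  0-110  0011-  01-00(✓)  01-01(✓)  0100-(✓)  011-0  0110-(✓)  1-010  1-111  10-11  100-0  1001-  11-01(✓)  11-10  111-1  1111-
size-2^2 implicants → -1-01  01-0-
Unchecked terms (primes): -0111, -1-01, -1110, 0-110, 0011-, 01-0-, 011-0, 1-010, 1-111, 10-11, 100-0, 1001-, 11-10, 111-1, 1111-
Minterm coverage:
  m7 ⊆ -0111,0011-
  m8 ⊆ 01-0- [E]
  m9 ⊆ -1-01,01-0-
  m14 ⊆ -1110,0-110,011-0
  m16 ⊆ 100-0 [E]
  m18 ⊆ 1-010,100-0,1001-
  m19 ⊆ 10-11,1001-
  m23 ⊆ -0111,1-111,10-11
  m25 ⊆ -1-01 [E]
  m26 ⊆ 1-010,11-10
  m29 ⊆ -1-01,111-1
  m30 ⊆ -1110,11-10,1111-
  m31 ⊆ 1-111,111-1,1111-
E = {-1-01, 01-0-, 100-0}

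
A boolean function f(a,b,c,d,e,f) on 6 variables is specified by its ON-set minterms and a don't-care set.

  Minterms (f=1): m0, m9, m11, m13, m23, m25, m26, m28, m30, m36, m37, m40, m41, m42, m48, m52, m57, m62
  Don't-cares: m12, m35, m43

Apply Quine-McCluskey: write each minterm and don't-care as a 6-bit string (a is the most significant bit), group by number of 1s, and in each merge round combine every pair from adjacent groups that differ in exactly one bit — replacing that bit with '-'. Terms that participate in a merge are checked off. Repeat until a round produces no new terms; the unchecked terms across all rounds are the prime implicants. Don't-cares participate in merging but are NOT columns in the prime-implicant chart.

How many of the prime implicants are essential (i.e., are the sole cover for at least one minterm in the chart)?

9

Round 0: 000000 001001✓ 001011✓ 001100✓ 001101✓ 010111 011001✓ 011010✓ 011100✓ 011110✓ 100011✓ 100100✓ 100101✓ 101000✓ 101001✓ 101010✓ 101011✓ 110000✓ 110100✓ 111001✓ 111110✓
Round 1: -01001✓ -01011✓ -11001✓ -11110 0-1001✓ 0-1100 001-01 0010-1✓ 00110- 011-10 0111-0 1-0100 1-1001✓ 10-011 10010- 1010-0✓ 1010-1✓ 10100-✓ 10101-✓ 110-00
Round 2: --1001 -010-1 1010--
PIs = {--1001, -010-1, -11110, 0-1100, 000000, 001-01, 00110-, 010111, 011-10, 0111-0, 1-0100, 10-011, 10010-, 1010--, 110-00}
Coverage chart:
  m0: 000000 ←essential
  m9: --1001,-010-1,001-01
  m11: -010-1 ←essential
  m13: 001-01,00110-
  m23: 010111 ←essential
  m25: --1001 ←essential
  m26: 011-10 ←essential
  m28: 0-1100,0111-0
  m30: -11110,011-10,0111-0
  m36: 1-0100,10010-
  m37: 10010- ←essential
  m40: 1010-- ←essential
  m41: --1001,-010-1,1010--
  m42: 1010-- ←essential
  m48: 110-00 ←essential
  m52: 1-0100,110-00
  m57: --1001 ←essential
  m62: -11110 ←essential
Essential: --1001, -010-1, -11110, 000000, 010111, 011-10, 10010-, 1010--, 110-00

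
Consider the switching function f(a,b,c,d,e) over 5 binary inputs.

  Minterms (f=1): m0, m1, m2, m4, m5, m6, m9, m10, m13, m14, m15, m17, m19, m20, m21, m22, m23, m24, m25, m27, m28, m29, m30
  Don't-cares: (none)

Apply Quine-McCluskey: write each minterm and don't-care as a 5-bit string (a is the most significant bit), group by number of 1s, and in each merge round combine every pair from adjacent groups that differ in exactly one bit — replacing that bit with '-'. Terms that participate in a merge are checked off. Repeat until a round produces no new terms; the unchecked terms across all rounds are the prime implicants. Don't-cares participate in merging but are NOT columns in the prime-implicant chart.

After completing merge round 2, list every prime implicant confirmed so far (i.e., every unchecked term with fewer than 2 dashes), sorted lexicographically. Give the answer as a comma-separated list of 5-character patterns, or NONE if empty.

Round 0: 00000✓ 00001✓ 00010✓ 00100✓ 00101✓ 00110✓ 01001✓ 01010✓ 01101✓ 01110✓ 01111✓ 10001✓ 10011✓ 10100✓ 10101✓ 10110✓ 10111✓ 11000✓ 11001✓ 11011✓ 11100✓ 11101✓ 11110✓
Round 1: -0001✓ -0100✓ -0101✓ -0110✓ -1001✓ -1101✓ -1110✓ 0-001✓ 0-010✓ 0-101✓ 0-110✓ 00-00✓ 00-01✓ 00-10✓ 000-0✓ 0000-✓ 001-0✓ 0010-✓ 01-01✓ 01-10✓ 011-1 0111- 1-001✓ 1-011✓ 1-100✓ 1-101✓ 1-110✓ 10-01✓ 10-11✓ 100-1✓ 101-0✓ 101-1✓ 1010-✓ 1011-✓ 11-00✓ 11-01✓ 110-1✓ 1100-✓ 111-0✓ 1110-✓
Round 2: --001✓ --101✓ --110 -0-01✓ -01-0 -010- -1-01✓ 0--01✓ 0--10 00--0 00-0- 1--01✓ 1-0-1 1-1-0 1-10- 10--1 101-- 11-0-
Round 3: ---01
PIs = {---01, --110, -01-0, -010-, 0--10, 00--0, 00-0-, 011-1, 0111-, 1-0-1, 1-1-0, 1-10-, 10--1, 101--, 11-0-}

011-1, 0111-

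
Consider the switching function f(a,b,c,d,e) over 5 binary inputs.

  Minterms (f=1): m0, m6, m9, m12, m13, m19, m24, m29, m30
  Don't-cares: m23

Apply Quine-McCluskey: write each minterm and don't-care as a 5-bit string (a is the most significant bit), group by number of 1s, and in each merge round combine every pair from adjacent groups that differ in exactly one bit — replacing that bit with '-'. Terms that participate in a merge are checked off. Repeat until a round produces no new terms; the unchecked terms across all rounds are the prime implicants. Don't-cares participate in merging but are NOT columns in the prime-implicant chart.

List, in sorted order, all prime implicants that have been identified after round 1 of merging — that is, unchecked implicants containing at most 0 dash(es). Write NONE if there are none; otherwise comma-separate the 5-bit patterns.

00000, 00110, 11000, 11110

size-2^0 implicants → 00000  00110  01001(✓)  01100(✓)  01101(✓)  10011(✓)  10111(✓)  11000  11101(✓)  11110
size-2^1 implicants → -1101  01-01  0110-  10-11
Unchecked terms (primes): -1101, 00000, 00110, 01-01, 0110-, 10-11, 11000, 11110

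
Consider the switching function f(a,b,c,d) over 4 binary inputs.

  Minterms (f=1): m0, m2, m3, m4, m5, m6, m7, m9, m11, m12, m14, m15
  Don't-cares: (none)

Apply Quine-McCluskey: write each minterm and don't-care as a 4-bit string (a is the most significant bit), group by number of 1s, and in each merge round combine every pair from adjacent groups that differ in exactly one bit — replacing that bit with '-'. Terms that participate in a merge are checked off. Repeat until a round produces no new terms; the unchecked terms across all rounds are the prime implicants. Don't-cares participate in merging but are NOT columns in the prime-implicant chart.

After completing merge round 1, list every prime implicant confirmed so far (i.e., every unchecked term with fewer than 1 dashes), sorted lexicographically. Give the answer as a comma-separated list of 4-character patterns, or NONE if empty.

NONE

Round 0: 0000✓ 0010✓ 0011✓ 0100✓ 0101✓ 0110✓ 0111✓ 1001✓ 1011✓ 1100✓ 1110✓ 1111✓
Round 1: -011✓ -100✓ -110✓ -111✓ 0-00✓ 0-10✓ 0-11✓ 00-0✓ 001-✓ 01-0✓ 01-1✓ 010-✓ 011-✓ 1-11✓ 10-1 11-0✓ 111-✓
Round 2: --11 -1-0 -11- 0--0 0-1- 01--
PIs = {--11, -1-0, -11-, 0--0, 0-1-, 01--, 10-1}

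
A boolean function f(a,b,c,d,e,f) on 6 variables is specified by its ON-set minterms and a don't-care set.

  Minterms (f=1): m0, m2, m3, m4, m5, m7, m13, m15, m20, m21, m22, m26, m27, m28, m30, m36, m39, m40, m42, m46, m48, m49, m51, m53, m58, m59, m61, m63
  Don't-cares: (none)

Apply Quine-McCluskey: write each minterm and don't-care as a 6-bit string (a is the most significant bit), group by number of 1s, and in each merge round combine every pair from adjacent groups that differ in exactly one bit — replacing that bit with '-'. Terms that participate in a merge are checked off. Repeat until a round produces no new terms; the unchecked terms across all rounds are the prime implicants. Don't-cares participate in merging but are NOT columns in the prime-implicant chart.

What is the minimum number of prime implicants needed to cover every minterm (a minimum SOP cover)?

[col 0] 000000*, 000010*, 000011*, 000100*, 000101*, 000111*, 001101*, 001111*, 010100*, 010101*, 010110*, 011010*, 011011*, 011100*, 011110*, 100100*, 100111*, 101000*, 101010*, 101110*, 110000*, 110001*, 110011*, 110101*, 111010*, 111011*, 111101*, 111111*
[col 1] -00100, -00111, -10101, -11010*, -11011*, 0-0100*, 0-0101*, 00-101*, 00-111*, 000-00, 000-11, 0000-0, 00001-, 0001-1*, 00010-*, 0011-1*, 01-100*, 01-110*, 0101-0*, 01010-*, 011-10, 01101-*, 0111-0*, 1-1010, 101-10, 1010-0, 11-011, 11-101, 110-01, 1100-1, 11000-, 111-11, 11101-*, 1111-1
[col 2] -1101-, 0-010-, 00-1-1, 01-1-0
Prime implicants: -00100, -00111, -10101, -1101-, 0-010-, 00-1-1, 000-00, 000-11, 0000-0, 00001-, 01-1-0, 011-10, 1-1010, 101-10, 1010-0, 11-011, 11-101, 110-01, 1100-1, 11000-, 111-11, 1111-1
PI chart (minterm → PIs covering it):
  0 | 000-00,0000-0
  2 | 0000-0,00001-
  3 | 000-11,00001-
  4 | -00100,0-010-,000-00
  5 | 0-010-,00-1-1
  7 | -00111,00-1-1,000-11
  13 | 00-1-1  (sole → essential)
  15 | 00-1-1  (sole → essential)
  20 | 0-010-,01-1-0
  21 | -10101,0-010-
  22 | 01-1-0  (sole → essential)
  26 | -1101-,011-10
  27 | -1101-  (sole → essential)
  28 | 01-1-0  (sole → essential)
  30 | 01-1-0,011-10
  36 | -00100  (sole → essential)
  39 | -00111  (sole → essential)
  40 | 1010-0  (sole → essential)
  42 | 1-1010,101-10,1010-0
  46 | 101-10  (sole → essential)
  48 | 11000-  (sole → essential)
  49 | 110-01,1100-1,11000-
  51 | 11-011,1100-1
  53 | -10101,11-101,110-01
  58 | -1101-,1-1010
  59 | -1101-,11-011,111-11
  61 | 11-101,1111-1
  63 | 111-11,1111-1
Essential prime implicants: -00100, -00111, -1101-, 00-1-1, 01-1-0, 101-10, 1010-0, 11000-
Petrick residual → -10101, 000-00, 00001-, 11-011, 1111-1
Minimum SOP uses 13 PIs: b'c'de'f' + b'c'def + bc'de'f + bcd'e + a'b'df + a'b'c'e'f' + a'b'c'd'e + a'bdf' + ab'cef' + ab'cd'f' + abd'ef + abc'd'e' + abcdf

13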